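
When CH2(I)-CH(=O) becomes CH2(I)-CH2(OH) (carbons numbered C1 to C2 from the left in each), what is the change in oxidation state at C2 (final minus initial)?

Before: C2 has 1 bond to C, 1 bond to H, 2 bonds to O → oxidation state +1.
After: C2 has 1 bond to C, 2 bonds to H, 1 bond to O → oxidation state -1.
Δ = -1 − (+1) = -2, so this is a reduction at C2.

-2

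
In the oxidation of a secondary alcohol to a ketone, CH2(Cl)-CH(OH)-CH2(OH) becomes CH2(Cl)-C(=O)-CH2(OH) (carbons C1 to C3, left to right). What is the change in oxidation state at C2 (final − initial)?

+2

Before: C2 has 2 bonds to C, 1 bond to H, 1 bond to O → oxidation state 0.
After: C2 has 2 bonds to C, 2 bonds to O → oxidation state +2.
Δ = +2 − (0) = +2, so this is an oxidation at C2.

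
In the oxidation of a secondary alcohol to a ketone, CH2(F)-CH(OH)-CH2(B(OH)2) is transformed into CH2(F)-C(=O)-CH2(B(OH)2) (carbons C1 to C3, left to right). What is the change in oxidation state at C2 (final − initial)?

+2

Before: C2 has 2 bonds to C, 1 bond to H, 1 bond to O → oxidation state 0.
After: C2 has 2 bonds to C, 2 bonds to O → oxidation state +2.
Δ = +2 − (0) = +2, so this is an oxidation at C2.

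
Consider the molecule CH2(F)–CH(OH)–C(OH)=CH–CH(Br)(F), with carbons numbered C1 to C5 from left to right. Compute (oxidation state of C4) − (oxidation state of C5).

-2

C4: 3C, 1H → 0 − 1 = -1
C5: 1C, 1H, 1F, 1Br → 0 − 1 + 1 + 1 = +1
Difference: -1 − (+1) = -2.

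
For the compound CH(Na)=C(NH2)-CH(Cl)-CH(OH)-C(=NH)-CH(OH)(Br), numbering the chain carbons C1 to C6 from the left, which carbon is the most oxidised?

Tallying each carbon's bonds:
C1: 2C, 1H, 1Na → 0 − 1 − 1 = -2
C2: 3C, 1N → 0 + 1 = +1
C3: 2C, 1H, 1Cl → 0 − 1 + 1 = 0
C4: 2C, 1H, 1O → 0 − 1 + 1 = 0
C5: 2C, 2N → 0 + 2 = +2
C6: 1C, 1H, 1O, 1Br → 0 − 1 + 1 + 1 = +1
The most oxidised carbon is C5 at +2.

C5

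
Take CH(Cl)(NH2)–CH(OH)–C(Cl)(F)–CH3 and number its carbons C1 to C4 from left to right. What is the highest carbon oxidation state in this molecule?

+2

Bonds to more-electronegative neighbours contribute +1 each, bonds to H or metals contribute −1 each, and C–C bonds contribute 0. Tallying each carbon:
C1: 1C, 1H, 1N, 1Cl → 0 − 1 + 1 + 1 = +1
C2: 2C, 1H, 1O → 0 − 1 + 1 = 0
C3: 2C, 1F, 1Cl → 0 + 1 + 1 = +2
C4: 1C, 3H → 0 − 3 = -3
The highest value is +2.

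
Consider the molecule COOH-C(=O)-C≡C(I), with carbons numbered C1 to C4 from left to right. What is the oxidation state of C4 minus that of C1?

C4: 3C, 1I → 0 + 1 = +1
C1: 1C, 3O → 0 + 3 = +3
Difference: +1 − (+3) = -2.

-2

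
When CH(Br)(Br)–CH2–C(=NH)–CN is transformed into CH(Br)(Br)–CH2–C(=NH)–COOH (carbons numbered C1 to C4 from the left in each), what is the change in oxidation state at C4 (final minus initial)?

Before: C4 has 1 bond to C, 3 bonds to N → oxidation state +3.
After: C4 has 1 bond to C, 3 bonds to O → oxidation state +3.
Δ = +3 − (+3) = 0, so no net redox change at C4.

0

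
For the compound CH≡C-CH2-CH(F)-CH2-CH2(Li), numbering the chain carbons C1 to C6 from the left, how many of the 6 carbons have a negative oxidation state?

Tallying each carbon's bonds:
C1: 3C, 1H → 0 − 1 = -1
C2: 4C → 0 = 0
C3: 2C, 2H → 0 − 2 = -2
C4: 2C, 1H, 1F → 0 − 1 + 1 = 0
C5: 2C, 2H → 0 − 2 = -2
C6: 1C, 2H, 1Li → 0 − 2 − 1 = -3
4 carbons (C1, C3, C5, C6) meet the condition.

4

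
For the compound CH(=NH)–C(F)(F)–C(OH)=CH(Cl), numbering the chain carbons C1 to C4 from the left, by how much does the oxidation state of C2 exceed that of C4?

+2

C2: 2C, 2F → 0 + 2 = +2
C4: 2C, 1H, 1Cl → 0 − 1 + 1 = 0
Difference: +2 − (0) = +2.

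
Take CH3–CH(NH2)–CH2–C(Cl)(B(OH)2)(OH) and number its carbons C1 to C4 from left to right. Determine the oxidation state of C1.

-3

Bonds to more-electronegative neighbours contribute +1 each, bonds to H or metals contribute −1 each, and C–C bonds contribute 0.
C1 has one bond to C (0), one bond to H (-1), one bond to H (-1), one bond to H (-1).
Oxidation state = 0 − 1 − 1 − 1 = -3.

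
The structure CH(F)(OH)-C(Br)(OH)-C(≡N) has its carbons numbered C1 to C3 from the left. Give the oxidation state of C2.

Count +1 for every bond to an atom more electronegative than carbon and −1 for every bond to one less electronegative; C–C bonds are 0.
C2 has one bond to C (0), one bond to C (0), one bond to Br (+1), one bond to O (+1).
Oxidation state = 0 + 0 + 1 + 1 = +2.

+2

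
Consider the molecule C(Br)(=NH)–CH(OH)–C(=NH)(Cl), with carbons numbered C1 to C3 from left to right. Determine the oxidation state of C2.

C2 has one bond to C (0), one bond to C (0), one bond to H (-1), one bond to O (+1).
Oxidation state = 0 + 0 − 1 + 1 = 0.

0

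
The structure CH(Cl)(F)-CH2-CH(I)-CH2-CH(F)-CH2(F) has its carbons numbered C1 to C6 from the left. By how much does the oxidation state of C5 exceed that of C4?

C5: 2C, 1H, 1F → 0 − 1 + 1 = 0
C4: 2C, 2H → 0 − 2 = -2
Difference: 0 − (-2) = +2.

+2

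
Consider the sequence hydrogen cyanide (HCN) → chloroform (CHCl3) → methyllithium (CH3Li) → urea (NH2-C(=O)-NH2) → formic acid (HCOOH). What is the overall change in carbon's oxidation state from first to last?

0

Carbon oxidation states along the series — hydrogen cyanide: +2, chloroform: +2, methyllithium: -4, urea: +4, formic acid: +2.
Net change = +2 − (+2) = 0.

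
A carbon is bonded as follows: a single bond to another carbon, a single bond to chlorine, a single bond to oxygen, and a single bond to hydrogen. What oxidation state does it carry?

Count +1 for every bond to an atom more electronegative than carbon and −1 for every bond to one less electronegative; C–C bonds are 0.
The carbon has one bond to C (0), one bond to Cl (+1), one bond to O (+1), one bond to H (-1).
Oxidation state = 0 + 1 + 1 − 1 = +1.

+1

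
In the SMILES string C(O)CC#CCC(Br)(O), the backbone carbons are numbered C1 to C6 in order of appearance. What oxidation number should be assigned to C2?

C2 has one bond to C (0), one bond to C (0), one bond to H (-1), one bond to H (-1).
Oxidation state = 0 + 0 − 1 − 1 = -2.

-2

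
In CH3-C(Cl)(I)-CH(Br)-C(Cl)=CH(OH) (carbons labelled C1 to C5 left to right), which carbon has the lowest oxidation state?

Tallying each carbon's bonds:
C1: 1C, 3H → 0 − 3 = -3
C2: 2C, 1Cl, 1I → 0 + 1 + 1 = +2
C3: 2C, 1H, 1Br → 0 − 1 + 1 = 0
C4: 3C, 1Cl → 0 + 1 = +1
C5: 2C, 1H, 1O → 0 − 1 + 1 = 0
The most reduced carbon is C1 at -3.

C1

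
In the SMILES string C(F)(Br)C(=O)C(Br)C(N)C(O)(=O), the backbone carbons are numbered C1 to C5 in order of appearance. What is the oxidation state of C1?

+1

Bonds to more-electronegative neighbours contribute +1 each, bonds to H or metals contribute −1 each, and C–C bonds contribute 0.
C1 has one bond to C (0), one bond to F (+1), one bond to Br (+1), one bond to H (-1).
Oxidation state = 0 + 1 + 1 − 1 = +1.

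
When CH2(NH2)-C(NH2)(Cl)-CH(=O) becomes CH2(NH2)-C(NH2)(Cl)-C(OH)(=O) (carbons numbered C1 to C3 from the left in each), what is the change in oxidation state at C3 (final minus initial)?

Before: C3 has 1 bond to C, 1 bond to H, 2 bonds to O → oxidation state +1.
After: C3 has 1 bond to C, 3 bonds to O → oxidation state +3.
Δ = +3 − (+1) = +2, so this is an oxidation at C3.

+2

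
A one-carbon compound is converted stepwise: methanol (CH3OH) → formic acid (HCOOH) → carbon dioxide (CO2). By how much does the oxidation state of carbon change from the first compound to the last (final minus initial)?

+6

Carbon oxidation states along the series — methanol: -2, formic acid: +2, carbon dioxide: +4.
Net change = +4 − (-2) = +6.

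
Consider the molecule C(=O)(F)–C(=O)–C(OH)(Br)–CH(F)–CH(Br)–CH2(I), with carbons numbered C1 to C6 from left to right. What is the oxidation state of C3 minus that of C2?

C3: 2C, 1O, 1Br → 0 + 1 + 1 = +2
C2: 2C, 2O → 0 + 2 = +2
Difference: +2 − (+2) = 0.

0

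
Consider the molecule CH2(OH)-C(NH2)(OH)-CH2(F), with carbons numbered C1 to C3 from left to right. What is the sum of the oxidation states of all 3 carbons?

0

Tallying each carbon's bonds:
C1: 1C, 2H, 1O → 0 − 2 + 1 = -1
C2: 2C, 1O, 1N → 0 + 1 + 1 = +2
C3: 1C, 2H, 1F → 0 − 2 + 1 = -1
Sum = -1 + 2 − 1 = 0.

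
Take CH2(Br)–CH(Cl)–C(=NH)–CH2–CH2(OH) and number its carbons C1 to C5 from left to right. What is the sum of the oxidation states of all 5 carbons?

Tallying each carbon's bonds:
C1: 1C, 2H, 1Br → 0 − 2 + 1 = -1
C2: 2C, 1H, 1Cl → 0 − 1 + 1 = 0
C3: 2C, 2N → 0 + 2 = +2
C4: 2C, 2H → 0 − 2 = -2
C5: 1C, 2H, 1O → 0 − 2 + 1 = -1
Sum = -1 + 0 + 2 − 2 − 1 = -2.

-2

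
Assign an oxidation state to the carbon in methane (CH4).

The carbon has one bond to H (-1), one bond to H (-1), one bond to H (-1), one bond to H (-1).
Oxidation state = -1 − 1 − 1 − 1 = -4.

-4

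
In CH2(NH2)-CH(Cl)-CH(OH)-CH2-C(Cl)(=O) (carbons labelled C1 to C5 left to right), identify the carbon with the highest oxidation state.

Tallying each carbon's bonds:
C1: 1C, 2H, 1N → 0 − 2 + 1 = -1
C2: 2C, 1H, 1Cl → 0 − 1 + 1 = 0
C3: 2C, 1H, 1O → 0 − 1 + 1 = 0
C4: 2C, 2H → 0 − 2 = -2
C5: 1C, 2O, 1Cl → 0 + 2 + 1 = +3
The most oxidised carbon is C5 at +3.

C5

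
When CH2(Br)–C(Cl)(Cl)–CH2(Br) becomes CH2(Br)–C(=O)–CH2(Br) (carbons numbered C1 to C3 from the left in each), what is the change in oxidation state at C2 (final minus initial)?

Before: C2 has 2 bonds to C, 2 bonds to Cl → oxidation state +2.
After: C2 has 2 bonds to C, 2 bonds to O → oxidation state +2.
Δ = +2 − (+2) = 0, so no net redox change at C2.

0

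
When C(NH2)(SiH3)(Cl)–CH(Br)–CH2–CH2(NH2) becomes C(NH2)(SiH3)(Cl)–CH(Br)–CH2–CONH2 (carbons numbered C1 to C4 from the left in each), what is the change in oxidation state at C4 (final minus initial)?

+4

Before: C4 has 1 bond to C, 2 bonds to H, 1 bond to N → oxidation state -1.
After: C4 has 1 bond to C, 2 bonds to O, 1 bond to N → oxidation state +3.
Δ = +3 − (-1) = +4, so this is an oxidation at C4.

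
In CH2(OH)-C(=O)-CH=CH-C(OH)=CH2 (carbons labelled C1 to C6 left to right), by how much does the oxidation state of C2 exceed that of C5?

C2: 2C, 2O → 0 + 2 = +2
C5: 3C, 1O → 0 + 1 = +1
Difference: +2 − (+1) = +1.

+1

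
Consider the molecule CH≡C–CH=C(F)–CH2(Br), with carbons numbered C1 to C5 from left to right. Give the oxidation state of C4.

Each bond to a more electronegative atom (O, N, halogen) counts +1, each bond to a less electronegative atom (H, metal, B, Si) counts −1, and each C–C bond counts 0.
C4 has a double bond to C (2×0 = 0), one bond to C (0), one bond to F (+1).
Oxidation state = 0 + 0 + 1 = +1.

+1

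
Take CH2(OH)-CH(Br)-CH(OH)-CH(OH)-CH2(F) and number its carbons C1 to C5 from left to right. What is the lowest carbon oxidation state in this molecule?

-1

Tallying each carbon's bonds:
C1: 1C, 2H, 1O → 0 − 2 + 1 = -1
C2: 2C, 1H, 1Br → 0 − 1 + 1 = 0
C3: 2C, 1H, 1O → 0 − 1 + 1 = 0
C4: 2C, 1H, 1O → 0 − 1 + 1 = 0
C5: 1C, 2H, 1F → 0 − 2 + 1 = -1
The lowest value is -1.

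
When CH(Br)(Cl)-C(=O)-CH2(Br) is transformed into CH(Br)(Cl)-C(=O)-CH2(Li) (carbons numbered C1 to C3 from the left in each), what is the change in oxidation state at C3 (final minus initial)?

Before: C3 has 1 bond to C, 2 bonds to H, 1 bond to Br → oxidation state -1.
After: C3 has 1 bond to C, 2 bonds to H, 1 bond to Li → oxidation state -3.
Δ = -3 − (-1) = -2, so this is a reduction at C3.

-2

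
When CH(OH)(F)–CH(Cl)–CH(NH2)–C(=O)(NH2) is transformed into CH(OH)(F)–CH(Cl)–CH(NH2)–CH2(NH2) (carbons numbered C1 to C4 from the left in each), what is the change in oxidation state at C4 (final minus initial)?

Before: C4 has 1 bond to C, 2 bonds to O, 1 bond to N → oxidation state +3.
After: C4 has 1 bond to C, 2 bonds to H, 1 bond to N → oxidation state -1.
Δ = -1 − (+3) = -4, so this is a reduction at C4.

-4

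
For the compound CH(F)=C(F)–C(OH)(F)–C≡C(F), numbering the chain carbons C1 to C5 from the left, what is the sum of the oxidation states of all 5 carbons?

Tallying each carbon's bonds:
C1: 2C, 1H, 1F → 0 − 1 + 1 = 0
C2: 3C, 1F → 0 + 1 = +1
C3: 2C, 1O, 1F → 0 + 1 + 1 = +2
C4: 4C → 0 = 0
C5: 3C, 1F → 0 + 1 = +1
Sum = 0 + 1 + 2 + 0 + 1 = +4.

+4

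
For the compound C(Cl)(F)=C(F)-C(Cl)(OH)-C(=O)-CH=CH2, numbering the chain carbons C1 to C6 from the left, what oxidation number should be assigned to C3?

Assign +1 per bond to O/N/halogen, −1 per bond to H or an electropositive element, and 0 per bond to carbon.
C3 has one bond to C (0), one bond to C (0), one bond to Cl (+1), one bond to O (+1).
Oxidation state = 0 + 0 + 1 + 1 = +2.

+2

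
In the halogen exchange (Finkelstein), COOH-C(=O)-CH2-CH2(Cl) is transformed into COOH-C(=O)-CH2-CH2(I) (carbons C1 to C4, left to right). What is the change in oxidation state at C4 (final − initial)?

Before: C4 has 1 bond to C, 2 bonds to H, 1 bond to Cl → oxidation state -1.
After: C4 has 1 bond to C, 2 bonds to H, 1 bond to I → oxidation state -1.
Δ = -1 − (-1) = 0, so no net redox change at C4.

0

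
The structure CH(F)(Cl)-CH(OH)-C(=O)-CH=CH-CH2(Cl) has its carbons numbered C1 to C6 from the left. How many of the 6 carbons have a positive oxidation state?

Count +1 for every bond to an atom more electronegative than carbon and −1 for every bond to one less electronegative; C–C bonds are 0. Tallying each carbon:
C1: 1C, 1H, 1F, 1Cl → 0 − 1 + 1 + 1 = +1
C2: 2C, 1H, 1O → 0 − 1 + 1 = 0
C3: 2C, 2O → 0 + 2 = +2
C4: 3C, 1H → 0 − 1 = -1
C5: 3C, 1H → 0 − 1 = -1
C6: 1C, 2H, 1Cl → 0 − 2 + 1 = -1
2 carbons (C1, C3) meet the condition.

2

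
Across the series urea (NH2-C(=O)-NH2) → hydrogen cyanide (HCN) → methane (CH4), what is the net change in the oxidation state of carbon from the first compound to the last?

-8

Carbon oxidation states along the series — urea: +4, hydrogen cyanide: +2, methane: -4.
Net change = -4 − (+4) = -8.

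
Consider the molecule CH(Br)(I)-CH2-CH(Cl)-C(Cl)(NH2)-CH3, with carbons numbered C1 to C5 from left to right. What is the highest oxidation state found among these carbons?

Assign +1 per bond to O/N/halogen, −1 per bond to H or an electropositive element, and 0 per bond to carbon. Tallying each carbon:
C1: 1C, 1H, 1Br, 1I → 0 − 1 + 1 + 1 = +1
C2: 2C, 2H → 0 − 2 = -2
C3: 2C, 1H, 1Cl → 0 − 1 + 1 = 0
C4: 2C, 1N, 1Cl → 0 + 1 + 1 = +2
C5: 1C, 3H → 0 − 3 = -3
The highest value is +2.

+2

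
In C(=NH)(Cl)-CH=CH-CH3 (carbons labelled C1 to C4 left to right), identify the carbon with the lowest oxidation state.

C4

Bonds to more-electronegative neighbours contribute +1 each, bonds to H or metals contribute −1 each, and C–C bonds contribute 0. Tallying each carbon:
C1: 1C, 2N, 1Cl → 0 + 2 + 1 = +3
C2: 3C, 1H → 0 − 1 = -1
C3: 3C, 1H → 0 − 1 = -1
C4: 1C, 3H → 0 − 3 = -3
The most reduced carbon is C4 at -3.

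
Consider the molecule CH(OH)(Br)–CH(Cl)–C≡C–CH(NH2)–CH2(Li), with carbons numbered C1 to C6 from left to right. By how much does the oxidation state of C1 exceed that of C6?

C1: 1C, 1H, 1O, 1Br → 0 − 1 + 1 + 1 = +1
C6: 1C, 2H, 1Li → 0 − 2 − 1 = -3
Difference: +1 − (-3) = +4.

+4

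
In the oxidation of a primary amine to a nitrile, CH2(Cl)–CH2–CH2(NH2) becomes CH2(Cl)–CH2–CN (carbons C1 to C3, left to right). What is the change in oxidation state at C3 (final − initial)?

Before: C3 has 1 bond to C, 2 bonds to H, 1 bond to N → oxidation state -1.
After: C3 has 1 bond to C, 3 bonds to N → oxidation state +3.
Δ = +3 − (-1) = +4, so this is an oxidation at C3.

+4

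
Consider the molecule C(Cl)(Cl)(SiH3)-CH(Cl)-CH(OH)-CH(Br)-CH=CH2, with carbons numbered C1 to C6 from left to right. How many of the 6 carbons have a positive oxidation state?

1

Tallying each carbon's bonds:
C1: 1C, 2Cl, 1Si → 0 + 2 − 1 = +1
C2: 2C, 1H, 1Cl → 0 − 1 + 1 = 0
C3: 2C, 1H, 1O → 0 − 1 + 1 = 0
C4: 2C, 1H, 1Br → 0 − 1 + 1 = 0
C5: 3C, 1H → 0 − 1 = -1
C6: 2C, 2H → 0 − 2 = -2
1 carbon (C1) meets the condition.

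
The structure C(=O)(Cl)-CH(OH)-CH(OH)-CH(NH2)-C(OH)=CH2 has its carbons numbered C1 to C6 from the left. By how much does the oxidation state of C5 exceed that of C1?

C5: 3C, 1O → 0 + 1 = +1
C1: 1C, 2O, 1Cl → 0 + 2 + 1 = +3
Difference: +1 − (+3) = -2.

-2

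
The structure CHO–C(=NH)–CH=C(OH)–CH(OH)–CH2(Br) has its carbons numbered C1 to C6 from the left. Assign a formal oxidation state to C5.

0

Bonds to more-electronegative neighbours contribute +1 each, bonds to H or metals contribute −1 each, and C–C bonds contribute 0.
C5 has one bond to C (0), one bond to C (0), one bond to H (-1), one bond to O (+1).
Oxidation state = 0 + 0 − 1 + 1 = 0.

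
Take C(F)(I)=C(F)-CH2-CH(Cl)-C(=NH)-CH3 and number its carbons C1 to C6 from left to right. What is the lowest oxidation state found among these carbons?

Each bond to a more electronegative atom (O, N, halogen) counts +1, each bond to a less electronegative atom (H, metal, B, Si) counts −1, and each C–C bond counts 0. Tallying each carbon:
C1: 2C, 1F, 1I → 0 + 1 + 1 = +2
C2: 3C, 1F → 0 + 1 = +1
C3: 2C, 2H → 0 − 2 = -2
C4: 2C, 1H, 1Cl → 0 − 1 + 1 = 0
C5: 2C, 2N → 0 + 2 = +2
C6: 1C, 3H → 0 − 3 = -3
The lowest value is -3.

-3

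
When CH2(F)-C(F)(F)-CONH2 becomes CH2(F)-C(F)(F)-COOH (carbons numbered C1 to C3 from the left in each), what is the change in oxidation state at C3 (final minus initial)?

Before: C3 has 1 bond to C, 2 bonds to O, 1 bond to N → oxidation state +3.
After: C3 has 1 bond to C, 3 bonds to O → oxidation state +3.
Δ = +3 − (+3) = 0, so no net redox change at C3.

0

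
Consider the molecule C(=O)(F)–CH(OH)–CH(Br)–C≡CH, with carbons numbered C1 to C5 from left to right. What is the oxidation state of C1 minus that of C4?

C1: 1C, 2O, 1F → 0 + 2 + 1 = +3
C4: 4C → 0 = 0
Difference: +3 − (0) = +3.

+3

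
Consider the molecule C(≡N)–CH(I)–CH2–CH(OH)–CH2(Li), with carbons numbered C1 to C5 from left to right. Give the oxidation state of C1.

+3

C1 has one bond to C (0), a triple bond to N (3×+1 = +3).
Oxidation state = 0 + 3 = +3.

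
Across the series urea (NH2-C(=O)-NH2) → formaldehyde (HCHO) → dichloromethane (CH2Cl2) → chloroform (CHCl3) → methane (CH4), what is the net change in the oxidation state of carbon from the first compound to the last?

-8

Carbon oxidation states along the series — urea: +4, formaldehyde: 0, dichloromethane: 0, chloroform: +2, methane: -4.
Net change = -4 − (+4) = -8.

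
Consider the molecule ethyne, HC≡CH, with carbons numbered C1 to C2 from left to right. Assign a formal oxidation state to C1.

C1 has one bond to H (-1), a triple bond to C (3×0 = 0).
Oxidation state = -1 + 0 = -1.

-1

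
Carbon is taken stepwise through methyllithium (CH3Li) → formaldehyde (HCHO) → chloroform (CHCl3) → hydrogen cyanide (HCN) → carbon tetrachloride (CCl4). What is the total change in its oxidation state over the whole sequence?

Carbon oxidation states along the series — methyllithium: -4, formaldehyde: 0, chloroform: +2, hydrogen cyanide: +2, carbon tetrachloride: +4.
Net change = +4 − (-4) = +8.

+8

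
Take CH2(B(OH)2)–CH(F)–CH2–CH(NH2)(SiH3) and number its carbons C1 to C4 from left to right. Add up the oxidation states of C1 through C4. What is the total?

-6

Assign +1 per bond to O/N/halogen, −1 per bond to H or an electropositive element, and 0 per bond to carbon. Tallying each carbon:
C1: 1C, 2H, 1B → 0 − 2 − 1 = -3
C2: 2C, 1H, 1F → 0 − 1 + 1 = 0
C3: 2C, 2H → 0 − 2 = -2
C4: 1C, 1H, 1N, 1Si → 0 − 1 + 1 − 1 = -1
Sum = -3 + 0 − 2 − 1 = -6.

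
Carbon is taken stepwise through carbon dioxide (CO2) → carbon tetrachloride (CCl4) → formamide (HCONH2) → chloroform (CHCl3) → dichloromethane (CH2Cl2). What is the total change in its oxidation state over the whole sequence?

Carbon oxidation states along the series — carbon dioxide: +4, carbon tetrachloride: +4, formamide: +2, chloroform: +2, dichloromethane: 0.
Net change = 0 − (+4) = -4.

-4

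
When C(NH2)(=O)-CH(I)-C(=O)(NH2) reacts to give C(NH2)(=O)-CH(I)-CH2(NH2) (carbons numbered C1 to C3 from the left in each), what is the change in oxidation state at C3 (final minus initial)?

-4

Before: C3 has 1 bond to C, 2 bonds to O, 1 bond to N → oxidation state +3.
After: C3 has 1 bond to C, 2 bonds to H, 1 bond to N → oxidation state -1.
Δ = -1 − (+3) = -4, so this is a reduction at C3.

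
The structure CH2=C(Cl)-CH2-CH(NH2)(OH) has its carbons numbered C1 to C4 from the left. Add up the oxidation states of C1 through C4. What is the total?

Bonds to more-electronegative neighbours contribute +1 each, bonds to H or metals contribute −1 each, and C–C bonds contribute 0. Tallying each carbon:
C1: 2C, 2H → 0 − 2 = -2
C2: 3C, 1Cl → 0 + 1 = +1
C3: 2C, 2H → 0 − 2 = -2
C4: 1C, 1H, 1O, 1N → 0 − 1 + 1 + 1 = +1
Sum = -2 + 1 − 2 + 1 = -2.

-2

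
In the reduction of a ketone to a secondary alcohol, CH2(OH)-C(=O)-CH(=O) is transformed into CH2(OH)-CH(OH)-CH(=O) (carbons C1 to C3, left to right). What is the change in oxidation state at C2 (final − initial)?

-2

Before: C2 has 2 bonds to C, 2 bonds to O → oxidation state +2.
After: C2 has 2 bonds to C, 1 bond to H, 1 bond to O → oxidation state 0.
Δ = 0 − (+2) = -2, so this is a reduction at C2.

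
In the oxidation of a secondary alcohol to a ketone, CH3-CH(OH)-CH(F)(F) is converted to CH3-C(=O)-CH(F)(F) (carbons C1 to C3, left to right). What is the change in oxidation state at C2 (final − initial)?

Before: C2 has 2 bonds to C, 1 bond to H, 1 bond to O → oxidation state 0.
After: C2 has 2 bonds to C, 2 bonds to O → oxidation state +2.
Δ = +2 − (0) = +2, so this is an oxidation at C2.

+2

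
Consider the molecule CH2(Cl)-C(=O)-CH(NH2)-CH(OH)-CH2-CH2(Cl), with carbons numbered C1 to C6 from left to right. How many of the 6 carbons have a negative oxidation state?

3

Tallying each carbon's bonds:
C1: 1C, 2H, 1Cl → 0 − 2 + 1 = -1
C2: 2C, 2O → 0 + 2 = +2
C3: 2C, 1H, 1N → 0 − 1 + 1 = 0
C4: 2C, 1H, 1O → 0 − 1 + 1 = 0
C5: 2C, 2H → 0 − 2 = -2
C6: 1C, 2H, 1Cl → 0 − 2 + 1 = -1
3 carbons (C1, C5, C6) meet the condition.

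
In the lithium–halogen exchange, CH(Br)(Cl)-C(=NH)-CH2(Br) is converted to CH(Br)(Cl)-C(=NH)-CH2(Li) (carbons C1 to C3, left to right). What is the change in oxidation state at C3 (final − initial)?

Before: C3 has 1 bond to C, 2 bonds to H, 1 bond to Br → oxidation state -1.
After: C3 has 1 bond to C, 2 bonds to H, 1 bond to Li → oxidation state -3.
Δ = -3 − (-1) = -2, so this is a reduction at C3.

-2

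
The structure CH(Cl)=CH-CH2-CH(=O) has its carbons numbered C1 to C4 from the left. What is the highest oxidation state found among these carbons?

+1

Tallying each carbon's bonds:
C1: 2C, 1H, 1Cl → 0 − 1 + 1 = 0
C2: 3C, 1H → 0 − 1 = -1
C3: 2C, 2H → 0 − 2 = -2
C4: 1C, 1H, 2O → 0 − 1 + 2 = +1
The highest value is +1.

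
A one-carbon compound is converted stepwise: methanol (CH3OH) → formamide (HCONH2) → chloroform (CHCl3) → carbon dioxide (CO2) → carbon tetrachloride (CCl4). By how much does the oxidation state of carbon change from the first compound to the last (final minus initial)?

+6

Carbon oxidation states along the series — methanol: -2, formamide: +2, chloroform: +2, carbon dioxide: +4, carbon tetrachloride: +4.
Net change = +4 − (-2) = +6.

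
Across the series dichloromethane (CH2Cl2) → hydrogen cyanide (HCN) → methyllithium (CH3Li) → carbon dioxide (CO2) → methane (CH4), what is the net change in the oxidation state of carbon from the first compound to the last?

Carbon oxidation states along the series — dichloromethane: 0, hydrogen cyanide: +2, methyllithium: -4, carbon dioxide: +4, methane: -4.
Net change = -4 − (0) = -4.

-4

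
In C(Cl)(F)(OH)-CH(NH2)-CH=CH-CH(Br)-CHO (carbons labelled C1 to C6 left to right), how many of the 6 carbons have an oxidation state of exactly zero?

2

Bonds to more-electronegative neighbours contribute +1 each, bonds to H or metals contribute −1 each, and C–C bonds contribute 0. Tallying each carbon:
C1: 1C, 1O, 1F, 1Cl → 0 + 1 + 1 + 1 = +3
C2: 2C, 1H, 1N → 0 − 1 + 1 = 0
C3: 3C, 1H → 0 − 1 = -1
C4: 3C, 1H → 0 − 1 = -1
C5: 2C, 1H, 1Br → 0 − 1 + 1 = 0
C6: 1C, 1H, 2O → 0 − 1 + 2 = +1
2 carbons (C2, C5) meet the condition.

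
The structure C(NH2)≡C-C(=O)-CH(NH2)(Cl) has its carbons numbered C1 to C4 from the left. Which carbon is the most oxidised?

Tallying each carbon's bonds:
C1: 3C, 1N → 0 + 1 = +1
C2: 4C → 0 = 0
C3: 2C, 2O → 0 + 2 = +2
C4: 1C, 1H, 1N, 1Cl → 0 − 1 + 1 + 1 = +1
The most oxidised carbon is C3 at +2.

C3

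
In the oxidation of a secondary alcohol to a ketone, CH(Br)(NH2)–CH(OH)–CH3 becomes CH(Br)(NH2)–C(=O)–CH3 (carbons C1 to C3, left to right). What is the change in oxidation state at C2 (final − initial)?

Before: C2 has 2 bonds to C, 1 bond to H, 1 bond to O → oxidation state 0.
After: C2 has 2 bonds to C, 2 bonds to O → oxidation state +2.
Δ = +2 − (0) = +2, so this is an oxidation at C2.

+2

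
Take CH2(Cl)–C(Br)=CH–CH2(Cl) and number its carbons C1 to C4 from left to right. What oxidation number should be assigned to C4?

Each bond to a more electronegative atom (O, N, halogen) counts +1, each bond to a less electronegative atom (H, metal, B, Si) counts −1, and each C–C bond counts 0.
C4 has one bond to C (0), one bond to H (-1), one bond to Cl (+1), one bond to H (-1).
Oxidation state = 0 − 1 + 1 − 1 = -1.

-1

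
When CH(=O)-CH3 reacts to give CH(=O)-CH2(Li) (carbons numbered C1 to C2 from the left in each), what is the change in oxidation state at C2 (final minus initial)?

0

Before: C2 has 1 bond to C, 3 bonds to H → oxidation state -3.
After: C2 has 1 bond to C, 2 bonds to H, 1 bond to Li → oxidation state -3.
Δ = -3 − (-3) = 0, so no net redox change at C2.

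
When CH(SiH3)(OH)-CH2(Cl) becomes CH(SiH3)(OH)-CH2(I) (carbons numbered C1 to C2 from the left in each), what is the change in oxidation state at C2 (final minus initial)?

Before: C2 has 1 bond to C, 2 bonds to H, 1 bond to Cl → oxidation state -1.
After: C2 has 1 bond to C, 2 bonds to H, 1 bond to I → oxidation state -1.
Δ = -1 − (-1) = 0, so no net redox change at C2.

0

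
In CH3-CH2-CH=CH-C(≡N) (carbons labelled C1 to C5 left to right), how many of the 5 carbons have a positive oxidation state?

1

Tallying each carbon's bonds:
C1: 1C, 3H → 0 − 3 = -3
C2: 2C, 2H → 0 − 2 = -2
C3: 3C, 1H → 0 − 1 = -1
C4: 3C, 1H → 0 − 1 = -1
C5: 1C, 3N → 0 + 3 = +3
1 carbon (C5) meets the condition.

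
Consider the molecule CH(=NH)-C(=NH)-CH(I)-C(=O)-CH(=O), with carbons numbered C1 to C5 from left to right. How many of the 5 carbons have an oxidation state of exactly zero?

1

Count +1 for every bond to an atom more electronegative than carbon and −1 for every bond to one less electronegative; C–C bonds are 0. Tallying each carbon:
C1: 1C, 1H, 2N → 0 − 1 + 2 = +1
C2: 2C, 2N → 0 + 2 = +2
C3: 2C, 1H, 1I → 0 − 1 + 1 = 0
C4: 2C, 2O → 0 + 2 = +2
C5: 1C, 1H, 2O → 0 − 1 + 2 = +1
1 carbon (C3) meets the condition.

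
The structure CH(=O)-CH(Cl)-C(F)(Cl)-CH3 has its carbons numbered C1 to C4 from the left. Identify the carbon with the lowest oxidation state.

Assign +1 per bond to O/N/halogen, −1 per bond to H or an electropositive element, and 0 per bond to carbon. Tallying each carbon:
C1: 1C, 1H, 2O → 0 − 1 + 2 = +1
C2: 2C, 1H, 1Cl → 0 − 1 + 1 = 0
C3: 2C, 1F, 1Cl → 0 + 1 + 1 = +2
C4: 1C, 3H → 0 − 3 = -3
The most reduced carbon is C4 at -3.

C4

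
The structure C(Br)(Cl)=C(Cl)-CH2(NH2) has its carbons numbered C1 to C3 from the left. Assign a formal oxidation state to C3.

Assign +1 per bond to O/N/halogen, −1 per bond to H or an electropositive element, and 0 per bond to carbon.
C3 has one bond to C (0), one bond to N (+1), one bond to H (-1), one bond to H (-1).
Oxidation state = 0 + 1 − 1 − 1 = -1.

-1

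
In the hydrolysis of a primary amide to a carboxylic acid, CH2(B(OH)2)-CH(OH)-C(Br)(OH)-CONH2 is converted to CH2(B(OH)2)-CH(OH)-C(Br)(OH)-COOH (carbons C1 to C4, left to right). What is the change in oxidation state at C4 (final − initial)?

Before: C4 has 1 bond to C, 2 bonds to O, 1 bond to N → oxidation state +3.
After: C4 has 1 bond to C, 3 bonds to O → oxidation state +3.
Δ = +3 − (+3) = 0, so no net redox change at C4.

0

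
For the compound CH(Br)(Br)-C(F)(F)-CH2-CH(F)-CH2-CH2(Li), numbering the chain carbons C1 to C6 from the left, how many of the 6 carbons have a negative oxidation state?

Tallying each carbon's bonds:
C1: 1C, 1H, 2Br → 0 − 1 + 2 = +1
C2: 2C, 2F → 0 + 2 = +2
C3: 2C, 2H → 0 − 2 = -2
C4: 2C, 1H, 1F → 0 − 1 + 1 = 0
C5: 2C, 2H → 0 − 2 = -2
C6: 1C, 2H, 1Li → 0 − 2 − 1 = -3
3 carbons (C3, C5, C6) meet the condition.

3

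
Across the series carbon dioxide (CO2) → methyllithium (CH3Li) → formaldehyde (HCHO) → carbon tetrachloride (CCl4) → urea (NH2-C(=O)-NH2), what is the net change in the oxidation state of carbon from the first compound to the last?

0

Carbon oxidation states along the series — carbon dioxide: +4, methyllithium: -4, formaldehyde: 0, carbon tetrachloride: +4, urea: +4.
Net change = +4 − (+4) = 0.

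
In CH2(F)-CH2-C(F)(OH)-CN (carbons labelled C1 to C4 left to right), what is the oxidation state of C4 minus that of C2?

+5

C4: 1C, 3N → 0 + 3 = +3
C2: 2C, 2H → 0 − 2 = -2
Difference: +3 − (-2) = +5.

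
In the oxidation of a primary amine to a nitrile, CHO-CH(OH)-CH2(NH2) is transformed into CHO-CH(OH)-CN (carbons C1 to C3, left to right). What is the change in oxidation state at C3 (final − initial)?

Before: C3 has 1 bond to C, 2 bonds to H, 1 bond to N → oxidation state -1.
After: C3 has 1 bond to C, 3 bonds to N → oxidation state +3.
Δ = +3 − (-1) = +4, so this is an oxidation at C3.

+4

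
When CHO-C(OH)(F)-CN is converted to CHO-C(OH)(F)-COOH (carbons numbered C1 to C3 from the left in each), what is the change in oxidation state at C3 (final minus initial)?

0

Before: C3 has 1 bond to C, 3 bonds to N → oxidation state +3.
After: C3 has 1 bond to C, 3 bonds to O → oxidation state +3.
Δ = +3 − (+3) = 0, so no net redox change at C3.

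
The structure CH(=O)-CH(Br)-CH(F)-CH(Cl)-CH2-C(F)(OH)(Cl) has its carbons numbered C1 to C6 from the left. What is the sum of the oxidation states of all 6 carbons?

Tallying each carbon's bonds:
C1: 1C, 1H, 2O → 0 − 1 + 2 = +1
C2: 2C, 1H, 1Br → 0 − 1 + 1 = 0
C3: 2C, 1H, 1F → 0 − 1 + 1 = 0
C4: 2C, 1H, 1Cl → 0 − 1 + 1 = 0
C5: 2C, 2H → 0 − 2 = -2
C6: 1C, 1O, 1F, 1Cl → 0 + 1 + 1 + 1 = +3
Sum = +1 + 0 + 0 + 0 − 2 + 3 = +2.

+2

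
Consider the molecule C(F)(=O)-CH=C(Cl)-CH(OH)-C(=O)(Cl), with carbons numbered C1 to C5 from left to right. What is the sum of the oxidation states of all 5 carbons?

Bonds to more-electronegative neighbours contribute +1 each, bonds to H or metals contribute −1 each, and C–C bonds contribute 0. Tallying each carbon:
C1: 1C, 2O, 1F → 0 + 2 + 1 = +3
C2: 3C, 1H → 0 − 1 = -1
C3: 3C, 1Cl → 0 + 1 = +1
C4: 2C, 1H, 1O → 0 − 1 + 1 = 0
C5: 1C, 2O, 1Cl → 0 + 2 + 1 = +3
Sum = +3 − 1 + 1 + 0 + 3 = +6.

+6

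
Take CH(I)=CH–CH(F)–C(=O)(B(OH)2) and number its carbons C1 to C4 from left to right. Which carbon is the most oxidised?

C4

Tallying each carbon's bonds:
C1: 2C, 1H, 1I → 0 − 1 + 1 = 0
C2: 3C, 1H → 0 − 1 = -1
C3: 2C, 1H, 1F → 0 − 1 + 1 = 0
C4: 1C, 2O, 1B → 0 + 2 − 1 = +1
The most oxidised carbon is C4 at +1.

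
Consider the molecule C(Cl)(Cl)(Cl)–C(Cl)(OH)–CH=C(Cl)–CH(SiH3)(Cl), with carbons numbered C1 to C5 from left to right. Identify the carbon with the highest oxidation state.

Bonds to more-electronegative neighbours contribute +1 each, bonds to H or metals contribute −1 each, and C–C bonds contribute 0. Tallying each carbon:
C1: 1C, 3Cl → 0 + 3 = +3
C2: 2C, 1O, 1Cl → 0 + 1 + 1 = +2
C3: 3C, 1H → 0 − 1 = -1
C4: 3C, 1Cl → 0 + 1 = +1
C5: 1C, 1H, 1Cl, 1Si → 0 − 1 + 1 − 1 = -1
The most oxidised carbon is C1 at +3.

C1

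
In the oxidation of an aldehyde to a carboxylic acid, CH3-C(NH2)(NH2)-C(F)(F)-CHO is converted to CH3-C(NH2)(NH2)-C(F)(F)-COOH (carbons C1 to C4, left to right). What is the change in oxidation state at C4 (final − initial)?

+2

Before: C4 has 1 bond to C, 1 bond to H, 2 bonds to O → oxidation state +1.
After: C4 has 1 bond to C, 3 bonds to O → oxidation state +3.
Δ = +3 − (+1) = +2, so this is an oxidation at C4.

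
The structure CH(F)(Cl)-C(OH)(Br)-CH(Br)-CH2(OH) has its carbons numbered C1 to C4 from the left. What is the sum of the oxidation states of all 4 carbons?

Tallying each carbon's bonds:
C1: 1C, 1H, 1F, 1Cl → 0 − 1 + 1 + 1 = +1
C2: 2C, 1O, 1Br → 0 + 1 + 1 = +2
C3: 2C, 1H, 1Br → 0 − 1 + 1 = 0
C4: 1C, 2H, 1O → 0 − 2 + 1 = -1
Sum = +1 + 2 + 0 − 1 = +2.

+2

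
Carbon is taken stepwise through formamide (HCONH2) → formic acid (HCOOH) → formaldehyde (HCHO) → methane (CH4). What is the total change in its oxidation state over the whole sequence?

Carbon oxidation states along the series — formamide: +2, formic acid: +2, formaldehyde: 0, methane: -4.
Net change = -4 − (+2) = -6.

-6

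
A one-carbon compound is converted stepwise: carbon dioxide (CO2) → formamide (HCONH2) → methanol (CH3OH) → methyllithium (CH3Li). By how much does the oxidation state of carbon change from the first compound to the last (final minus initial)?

-8

Carbon oxidation states along the series — carbon dioxide: +4, formamide: +2, methanol: -2, methyllithium: -4.
Net change = -4 − (+4) = -8.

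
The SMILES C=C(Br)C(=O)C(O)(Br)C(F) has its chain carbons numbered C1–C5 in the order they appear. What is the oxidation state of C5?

-1

C5 has one bond to C (0), one bond to F (+1), one bond to H (-1), one bond to H (-1).
Oxidation state = 0 + 1 − 1 − 1 = -1.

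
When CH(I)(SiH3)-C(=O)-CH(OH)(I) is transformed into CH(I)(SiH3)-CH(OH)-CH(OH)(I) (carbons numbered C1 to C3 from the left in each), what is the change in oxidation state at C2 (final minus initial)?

-2

Before: C2 has 2 bonds to C, 2 bonds to O → oxidation state +2.
After: C2 has 2 bonds to C, 1 bond to H, 1 bond to O → oxidation state 0.
Δ = 0 − (+2) = -2, so this is a reduction at C2.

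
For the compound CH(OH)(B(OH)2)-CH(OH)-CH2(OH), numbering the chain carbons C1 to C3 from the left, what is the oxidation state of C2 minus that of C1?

C2: 2C, 1H, 1O → 0 − 1 + 1 = 0
C1: 1C, 1H, 1O, 1B → 0 − 1 + 1 − 1 = -1
Difference: 0 − (-1) = +1.

+1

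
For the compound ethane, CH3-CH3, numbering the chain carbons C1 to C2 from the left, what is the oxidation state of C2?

-3

C2 has one bond to H (-1), one bond to H (-1), one bond to H (-1), one bond to C (0).
Oxidation state = -1 − 1 − 1 + 0 = -3.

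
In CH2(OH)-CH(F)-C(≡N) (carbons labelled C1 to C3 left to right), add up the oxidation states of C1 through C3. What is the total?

Bonds to more-electronegative neighbours contribute +1 each, bonds to H or metals contribute −1 each, and C–C bonds contribute 0. Tallying each carbon:
C1: 1C, 2H, 1O → 0 − 2 + 1 = -1
C2: 2C, 1H, 1F → 0 − 1 + 1 = 0
C3: 1C, 3N → 0 + 3 = +3
Sum = -1 + 0 + 3 = +2.

+2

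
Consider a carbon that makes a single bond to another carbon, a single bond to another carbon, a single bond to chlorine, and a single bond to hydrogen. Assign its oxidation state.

Each bond to a more electronegative atom (O, N, halogen) counts +1, each bond to a less electronegative atom (H, metal, B, Si) counts −1, and each C–C bond counts 0.
The carbon has one bond to C (0), one bond to C (0), one bond to H (-1), one bond to Cl (+1).
Oxidation state = 0 + 0 − 1 + 1 = 0.

0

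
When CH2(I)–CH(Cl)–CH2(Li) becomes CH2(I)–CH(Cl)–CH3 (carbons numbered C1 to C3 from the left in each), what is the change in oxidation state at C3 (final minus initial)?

Before: C3 has 1 bond to C, 2 bonds to H, 1 bond to Li → oxidation state -3.
After: C3 has 1 bond to C, 3 bonds to H → oxidation state -3.
Δ = -3 − (-3) = 0, so no net redox change at C3.

0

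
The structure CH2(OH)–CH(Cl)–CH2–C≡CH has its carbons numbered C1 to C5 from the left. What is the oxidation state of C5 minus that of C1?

C5: 3C, 1H → 0 − 1 = -1
C1: 1C, 2H, 1O → 0 − 2 + 1 = -1
Difference: -1 − (-1) = 0.

0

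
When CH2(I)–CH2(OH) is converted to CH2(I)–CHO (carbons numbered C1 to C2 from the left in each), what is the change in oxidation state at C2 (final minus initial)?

Before: C2 has 1 bond to C, 2 bonds to H, 1 bond to O → oxidation state -1.
After: C2 has 1 bond to C, 1 bond to H, 2 bonds to O → oxidation state +1.
Δ = +1 − (-1) = +2, so this is an oxidation at C2.

+2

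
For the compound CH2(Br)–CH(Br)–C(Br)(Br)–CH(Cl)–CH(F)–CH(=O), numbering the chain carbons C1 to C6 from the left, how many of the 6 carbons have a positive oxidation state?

Tallying each carbon's bonds:
C1: 1C, 2H, 1Br → 0 − 2 + 1 = -1
C2: 2C, 1H, 1Br → 0 − 1 + 1 = 0
C3: 2C, 2Br → 0 + 2 = +2
C4: 2C, 1H, 1Cl → 0 − 1 + 1 = 0
C5: 2C, 1H, 1F → 0 − 1 + 1 = 0
C6: 1C, 1H, 2O → 0 − 1 + 2 = +1
2 carbons (C3, C6) meet the condition.

2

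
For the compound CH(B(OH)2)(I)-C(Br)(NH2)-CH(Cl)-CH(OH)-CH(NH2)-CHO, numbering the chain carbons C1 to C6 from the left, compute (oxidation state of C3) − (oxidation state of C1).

+1

C3: 2C, 1H, 1Cl → 0 − 1 + 1 = 0
C1: 1C, 1H, 1I, 1B → 0 − 1 + 1 − 1 = -1
Difference: 0 − (-1) = +1.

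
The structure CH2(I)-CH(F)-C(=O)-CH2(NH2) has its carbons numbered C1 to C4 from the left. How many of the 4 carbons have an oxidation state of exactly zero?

Bonds to more-electronegative neighbours contribute +1 each, bonds to H or metals contribute −1 each, and C–C bonds contribute 0. Tallying each carbon:
C1: 1C, 2H, 1I → 0 − 2 + 1 = -1
C2: 2C, 1H, 1F → 0 − 1 + 1 = 0
C3: 2C, 2O → 0 + 2 = +2
C4: 1C, 2H, 1N → 0 − 2 + 1 = -1
1 carbon (C2) meets the condition.

1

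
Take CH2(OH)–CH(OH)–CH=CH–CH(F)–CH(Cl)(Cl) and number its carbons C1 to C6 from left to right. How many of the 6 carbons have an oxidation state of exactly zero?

2

Tallying each carbon's bonds:
C1: 1C, 2H, 1O → 0 − 2 + 1 = -1
C2: 2C, 1H, 1O → 0 − 1 + 1 = 0
C3: 3C, 1H → 0 − 1 = -1
C4: 3C, 1H → 0 − 1 = -1
C5: 2C, 1H, 1F → 0 − 1 + 1 = 0
C6: 1C, 1H, 2Cl → 0 − 1 + 2 = +1
2 carbons (C2, C5) meet the condition.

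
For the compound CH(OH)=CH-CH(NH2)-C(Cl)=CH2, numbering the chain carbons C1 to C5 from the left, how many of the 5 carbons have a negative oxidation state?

2

Count +1 for every bond to an atom more electronegative than carbon and −1 for every bond to one less electronegative; C–C bonds are 0. Tallying each carbon:
C1: 2C, 1H, 1O → 0 − 1 + 1 = 0
C2: 3C, 1H → 0 − 1 = -1
C3: 2C, 1H, 1N → 0 − 1 + 1 = 0
C4: 3C, 1Cl → 0 + 1 = +1
C5: 2C, 2H → 0 − 2 = -2
2 carbons (C2, C5) meet the condition.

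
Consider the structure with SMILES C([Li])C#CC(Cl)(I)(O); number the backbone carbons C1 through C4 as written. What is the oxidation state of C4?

+3

Count +1 for every bond to an atom more electronegative than carbon and −1 for every bond to one less electronegative; C–C bonds are 0.
C4 has one bond to C (0), one bond to Cl (+1), one bond to I (+1), one bond to O (+1).
Oxidation state = 0 + 1 + 1 + 1 = +3.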